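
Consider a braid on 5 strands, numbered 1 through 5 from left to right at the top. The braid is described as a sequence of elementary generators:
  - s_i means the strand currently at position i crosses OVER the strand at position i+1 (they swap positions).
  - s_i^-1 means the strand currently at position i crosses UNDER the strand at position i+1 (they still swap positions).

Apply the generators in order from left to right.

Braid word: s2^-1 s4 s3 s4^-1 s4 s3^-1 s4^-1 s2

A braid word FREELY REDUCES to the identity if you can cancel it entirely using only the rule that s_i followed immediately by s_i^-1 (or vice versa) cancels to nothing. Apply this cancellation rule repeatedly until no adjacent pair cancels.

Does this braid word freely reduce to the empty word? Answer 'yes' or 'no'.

Answer: yes

Derivation:
Gen 1 (s2^-1): push. Stack: [s2^-1]
Gen 2 (s4): push. Stack: [s2^-1 s4]
Gen 3 (s3): push. Stack: [s2^-1 s4 s3]
Gen 4 (s4^-1): push. Stack: [s2^-1 s4 s3 s4^-1]
Gen 5 (s4): cancels prior s4^-1. Stack: [s2^-1 s4 s3]
Gen 6 (s3^-1): cancels prior s3. Stack: [s2^-1 s4]
Gen 7 (s4^-1): cancels prior s4. Stack: [s2^-1]
Gen 8 (s2): cancels prior s2^-1. Stack: []
Reduced word: (empty)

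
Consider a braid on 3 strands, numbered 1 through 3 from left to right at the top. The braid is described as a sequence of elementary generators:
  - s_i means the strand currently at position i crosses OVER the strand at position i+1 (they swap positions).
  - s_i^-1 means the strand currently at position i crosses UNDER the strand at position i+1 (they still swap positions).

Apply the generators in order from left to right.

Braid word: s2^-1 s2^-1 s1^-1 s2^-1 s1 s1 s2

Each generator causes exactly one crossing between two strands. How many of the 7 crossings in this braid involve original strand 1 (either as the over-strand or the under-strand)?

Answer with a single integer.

Gen 1: crossing 2x3. Involves strand 1? no. Count so far: 0
Gen 2: crossing 3x2. Involves strand 1? no. Count so far: 0
Gen 3: crossing 1x2. Involves strand 1? yes. Count so far: 1
Gen 4: crossing 1x3. Involves strand 1? yes. Count so far: 2
Gen 5: crossing 2x3. Involves strand 1? no. Count so far: 2
Gen 6: crossing 3x2. Involves strand 1? no. Count so far: 2
Gen 7: crossing 3x1. Involves strand 1? yes. Count so far: 3

Answer: 3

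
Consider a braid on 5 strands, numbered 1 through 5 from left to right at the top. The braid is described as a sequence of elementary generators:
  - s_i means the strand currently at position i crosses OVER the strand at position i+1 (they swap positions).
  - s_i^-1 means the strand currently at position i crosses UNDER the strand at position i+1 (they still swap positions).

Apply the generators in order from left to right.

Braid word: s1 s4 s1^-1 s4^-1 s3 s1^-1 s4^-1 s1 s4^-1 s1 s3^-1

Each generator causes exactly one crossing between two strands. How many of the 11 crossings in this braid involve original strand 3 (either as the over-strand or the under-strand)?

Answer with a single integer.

Gen 1: crossing 1x2. Involves strand 3? no. Count so far: 0
Gen 2: crossing 4x5. Involves strand 3? no. Count so far: 0
Gen 3: crossing 2x1. Involves strand 3? no. Count so far: 0
Gen 4: crossing 5x4. Involves strand 3? no. Count so far: 0
Gen 5: crossing 3x4. Involves strand 3? yes. Count so far: 1
Gen 6: crossing 1x2. Involves strand 3? no. Count so far: 1
Gen 7: crossing 3x5. Involves strand 3? yes. Count so far: 2
Gen 8: crossing 2x1. Involves strand 3? no. Count so far: 2
Gen 9: crossing 5x3. Involves strand 3? yes. Count so far: 3
Gen 10: crossing 1x2. Involves strand 3? no. Count so far: 3
Gen 11: crossing 4x3. Involves strand 3? yes. Count so far: 4

Answer: 4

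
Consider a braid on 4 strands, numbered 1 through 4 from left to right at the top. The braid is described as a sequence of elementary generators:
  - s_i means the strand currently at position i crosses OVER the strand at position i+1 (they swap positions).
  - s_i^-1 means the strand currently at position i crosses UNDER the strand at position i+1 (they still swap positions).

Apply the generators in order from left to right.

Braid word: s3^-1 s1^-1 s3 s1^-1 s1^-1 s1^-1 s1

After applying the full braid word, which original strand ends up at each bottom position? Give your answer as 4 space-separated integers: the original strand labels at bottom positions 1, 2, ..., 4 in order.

Answer: 2 1 3 4

Derivation:
Gen 1 (s3^-1): strand 3 crosses under strand 4. Perm now: [1 2 4 3]
Gen 2 (s1^-1): strand 1 crosses under strand 2. Perm now: [2 1 4 3]
Gen 3 (s3): strand 4 crosses over strand 3. Perm now: [2 1 3 4]
Gen 4 (s1^-1): strand 2 crosses under strand 1. Perm now: [1 2 3 4]
Gen 5 (s1^-1): strand 1 crosses under strand 2. Perm now: [2 1 3 4]
Gen 6 (s1^-1): strand 2 crosses under strand 1. Perm now: [1 2 3 4]
Gen 7 (s1): strand 1 crosses over strand 2. Perm now: [2 1 3 4]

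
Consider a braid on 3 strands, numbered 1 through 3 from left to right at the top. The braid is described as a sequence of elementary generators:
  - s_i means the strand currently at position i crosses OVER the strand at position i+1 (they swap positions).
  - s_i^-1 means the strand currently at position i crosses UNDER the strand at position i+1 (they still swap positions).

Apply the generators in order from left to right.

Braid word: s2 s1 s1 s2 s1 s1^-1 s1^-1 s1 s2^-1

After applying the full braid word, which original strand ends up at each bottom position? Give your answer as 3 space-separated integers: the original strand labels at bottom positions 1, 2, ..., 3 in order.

Gen 1 (s2): strand 2 crosses over strand 3. Perm now: [1 3 2]
Gen 2 (s1): strand 1 crosses over strand 3. Perm now: [3 1 2]
Gen 3 (s1): strand 3 crosses over strand 1. Perm now: [1 3 2]
Gen 4 (s2): strand 3 crosses over strand 2. Perm now: [1 2 3]
Gen 5 (s1): strand 1 crosses over strand 2. Perm now: [2 1 3]
Gen 6 (s1^-1): strand 2 crosses under strand 1. Perm now: [1 2 3]
Gen 7 (s1^-1): strand 1 crosses under strand 2. Perm now: [2 1 3]
Gen 8 (s1): strand 2 crosses over strand 1. Perm now: [1 2 3]
Gen 9 (s2^-1): strand 2 crosses under strand 3. Perm now: [1 3 2]

Answer: 1 3 2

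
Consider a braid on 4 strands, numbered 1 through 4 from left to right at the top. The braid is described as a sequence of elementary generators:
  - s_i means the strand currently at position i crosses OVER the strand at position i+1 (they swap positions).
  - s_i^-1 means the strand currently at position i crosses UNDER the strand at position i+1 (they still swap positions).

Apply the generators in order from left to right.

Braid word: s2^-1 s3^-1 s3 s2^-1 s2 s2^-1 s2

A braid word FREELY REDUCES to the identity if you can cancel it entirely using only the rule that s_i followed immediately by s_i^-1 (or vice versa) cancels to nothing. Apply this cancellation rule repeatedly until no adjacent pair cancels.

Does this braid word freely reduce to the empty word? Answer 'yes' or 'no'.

Gen 1 (s2^-1): push. Stack: [s2^-1]
Gen 2 (s3^-1): push. Stack: [s2^-1 s3^-1]
Gen 3 (s3): cancels prior s3^-1. Stack: [s2^-1]
Gen 4 (s2^-1): push. Stack: [s2^-1 s2^-1]
Gen 5 (s2): cancels prior s2^-1. Stack: [s2^-1]
Gen 6 (s2^-1): push. Stack: [s2^-1 s2^-1]
Gen 7 (s2): cancels prior s2^-1. Stack: [s2^-1]
Reduced word: s2^-1

Answer: no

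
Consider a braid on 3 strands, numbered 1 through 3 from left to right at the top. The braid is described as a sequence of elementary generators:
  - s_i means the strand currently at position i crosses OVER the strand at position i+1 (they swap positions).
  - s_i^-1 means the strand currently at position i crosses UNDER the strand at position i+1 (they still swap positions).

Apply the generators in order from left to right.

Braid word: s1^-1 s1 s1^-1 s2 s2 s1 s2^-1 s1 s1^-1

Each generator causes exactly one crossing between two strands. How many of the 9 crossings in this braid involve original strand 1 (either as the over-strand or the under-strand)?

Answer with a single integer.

Gen 1: crossing 1x2. Involves strand 1? yes. Count so far: 1
Gen 2: crossing 2x1. Involves strand 1? yes. Count so far: 2
Gen 3: crossing 1x2. Involves strand 1? yes. Count so far: 3
Gen 4: crossing 1x3. Involves strand 1? yes. Count so far: 4
Gen 5: crossing 3x1. Involves strand 1? yes. Count so far: 5
Gen 6: crossing 2x1. Involves strand 1? yes. Count so far: 6
Gen 7: crossing 2x3. Involves strand 1? no. Count so far: 6
Gen 8: crossing 1x3. Involves strand 1? yes. Count so far: 7
Gen 9: crossing 3x1. Involves strand 1? yes. Count so far: 8

Answer: 8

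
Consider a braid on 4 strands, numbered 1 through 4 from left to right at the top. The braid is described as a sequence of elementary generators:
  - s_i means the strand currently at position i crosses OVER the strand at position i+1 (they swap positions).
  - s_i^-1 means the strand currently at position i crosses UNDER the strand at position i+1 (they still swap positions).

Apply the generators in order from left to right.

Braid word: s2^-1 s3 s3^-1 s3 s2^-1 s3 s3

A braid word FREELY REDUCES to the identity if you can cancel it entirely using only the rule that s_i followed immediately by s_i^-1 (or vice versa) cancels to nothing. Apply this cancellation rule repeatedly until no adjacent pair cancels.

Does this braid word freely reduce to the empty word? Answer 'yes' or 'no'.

Answer: no

Derivation:
Gen 1 (s2^-1): push. Stack: [s2^-1]
Gen 2 (s3): push. Stack: [s2^-1 s3]
Gen 3 (s3^-1): cancels prior s3. Stack: [s2^-1]
Gen 4 (s3): push. Stack: [s2^-1 s3]
Gen 5 (s2^-1): push. Stack: [s2^-1 s3 s2^-1]
Gen 6 (s3): push. Stack: [s2^-1 s3 s2^-1 s3]
Gen 7 (s3): push. Stack: [s2^-1 s3 s2^-1 s3 s3]
Reduced word: s2^-1 s3 s2^-1 s3 s3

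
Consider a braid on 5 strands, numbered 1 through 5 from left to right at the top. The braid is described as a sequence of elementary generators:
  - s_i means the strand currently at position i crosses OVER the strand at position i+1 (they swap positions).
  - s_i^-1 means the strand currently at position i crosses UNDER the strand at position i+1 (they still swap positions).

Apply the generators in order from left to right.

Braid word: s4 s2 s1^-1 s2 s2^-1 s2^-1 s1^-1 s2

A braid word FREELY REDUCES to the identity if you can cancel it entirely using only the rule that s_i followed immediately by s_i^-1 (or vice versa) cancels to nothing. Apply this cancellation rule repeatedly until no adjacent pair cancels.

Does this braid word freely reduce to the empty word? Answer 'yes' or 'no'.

Answer: no

Derivation:
Gen 1 (s4): push. Stack: [s4]
Gen 2 (s2): push. Stack: [s4 s2]
Gen 3 (s1^-1): push. Stack: [s4 s2 s1^-1]
Gen 4 (s2): push. Stack: [s4 s2 s1^-1 s2]
Gen 5 (s2^-1): cancels prior s2. Stack: [s4 s2 s1^-1]
Gen 6 (s2^-1): push. Stack: [s4 s2 s1^-1 s2^-1]
Gen 7 (s1^-1): push. Stack: [s4 s2 s1^-1 s2^-1 s1^-1]
Gen 8 (s2): push. Stack: [s4 s2 s1^-1 s2^-1 s1^-1 s2]
Reduced word: s4 s2 s1^-1 s2^-1 s1^-1 s2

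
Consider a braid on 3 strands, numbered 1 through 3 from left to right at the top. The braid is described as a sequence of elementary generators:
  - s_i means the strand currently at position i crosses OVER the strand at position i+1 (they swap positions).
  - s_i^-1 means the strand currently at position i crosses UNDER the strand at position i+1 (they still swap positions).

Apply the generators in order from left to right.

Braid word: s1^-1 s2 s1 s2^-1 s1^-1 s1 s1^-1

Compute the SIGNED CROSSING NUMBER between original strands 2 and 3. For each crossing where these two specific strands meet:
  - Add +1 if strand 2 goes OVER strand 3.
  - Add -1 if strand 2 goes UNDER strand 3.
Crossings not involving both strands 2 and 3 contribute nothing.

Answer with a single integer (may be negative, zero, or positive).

Gen 1: crossing 1x2. Both 2&3? no. Sum: 0
Gen 2: crossing 1x3. Both 2&3? no. Sum: 0
Gen 3: 2 over 3. Both 2&3? yes. Contrib: +1. Sum: 1
Gen 4: crossing 2x1. Both 2&3? no. Sum: 1
Gen 5: crossing 3x1. Both 2&3? no. Sum: 1
Gen 6: crossing 1x3. Both 2&3? no. Sum: 1
Gen 7: crossing 3x1. Both 2&3? no. Sum: 1

Answer: 1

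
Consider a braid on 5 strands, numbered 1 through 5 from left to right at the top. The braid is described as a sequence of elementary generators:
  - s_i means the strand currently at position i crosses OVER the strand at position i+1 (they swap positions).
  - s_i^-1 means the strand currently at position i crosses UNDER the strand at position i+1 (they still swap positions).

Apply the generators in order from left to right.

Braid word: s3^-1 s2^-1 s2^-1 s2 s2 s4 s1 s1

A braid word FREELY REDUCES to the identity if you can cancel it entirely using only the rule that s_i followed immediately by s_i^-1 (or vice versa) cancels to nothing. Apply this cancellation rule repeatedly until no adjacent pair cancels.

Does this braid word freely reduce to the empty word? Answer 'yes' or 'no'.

Answer: no

Derivation:
Gen 1 (s3^-1): push. Stack: [s3^-1]
Gen 2 (s2^-1): push. Stack: [s3^-1 s2^-1]
Gen 3 (s2^-1): push. Stack: [s3^-1 s2^-1 s2^-1]
Gen 4 (s2): cancels prior s2^-1. Stack: [s3^-1 s2^-1]
Gen 5 (s2): cancels prior s2^-1. Stack: [s3^-1]
Gen 6 (s4): push. Stack: [s3^-1 s4]
Gen 7 (s1): push. Stack: [s3^-1 s4 s1]
Gen 8 (s1): push. Stack: [s3^-1 s4 s1 s1]
Reduced word: s3^-1 s4 s1 s1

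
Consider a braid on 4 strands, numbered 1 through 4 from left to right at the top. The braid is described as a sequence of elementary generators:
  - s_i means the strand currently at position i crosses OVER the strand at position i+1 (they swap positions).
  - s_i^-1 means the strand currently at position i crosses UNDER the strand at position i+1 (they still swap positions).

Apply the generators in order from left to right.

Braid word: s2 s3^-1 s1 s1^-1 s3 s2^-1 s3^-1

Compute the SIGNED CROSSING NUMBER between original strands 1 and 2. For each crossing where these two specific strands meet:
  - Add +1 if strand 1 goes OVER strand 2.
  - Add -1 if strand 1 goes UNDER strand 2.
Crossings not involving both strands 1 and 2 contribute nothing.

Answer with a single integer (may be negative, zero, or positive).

Gen 1: crossing 2x3. Both 1&2? no. Sum: 0
Gen 2: crossing 2x4. Both 1&2? no. Sum: 0
Gen 3: crossing 1x3. Both 1&2? no. Sum: 0
Gen 4: crossing 3x1. Both 1&2? no. Sum: 0
Gen 5: crossing 4x2. Both 1&2? no. Sum: 0
Gen 6: crossing 3x2. Both 1&2? no. Sum: 0
Gen 7: crossing 3x4. Both 1&2? no. Sum: 0

Answer: 0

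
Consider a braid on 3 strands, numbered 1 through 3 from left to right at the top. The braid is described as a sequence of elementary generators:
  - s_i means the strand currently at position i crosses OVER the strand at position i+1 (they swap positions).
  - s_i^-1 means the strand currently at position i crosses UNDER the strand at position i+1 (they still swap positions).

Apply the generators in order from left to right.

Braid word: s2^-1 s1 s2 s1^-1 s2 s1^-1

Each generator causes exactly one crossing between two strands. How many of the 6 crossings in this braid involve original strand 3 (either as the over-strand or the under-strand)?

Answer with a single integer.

Answer: 4

Derivation:
Gen 1: crossing 2x3. Involves strand 3? yes. Count so far: 1
Gen 2: crossing 1x3. Involves strand 3? yes. Count so far: 2
Gen 3: crossing 1x2. Involves strand 3? no. Count so far: 2
Gen 4: crossing 3x2. Involves strand 3? yes. Count so far: 3
Gen 5: crossing 3x1. Involves strand 3? yes. Count so far: 4
Gen 6: crossing 2x1. Involves strand 3? no. Count so far: 4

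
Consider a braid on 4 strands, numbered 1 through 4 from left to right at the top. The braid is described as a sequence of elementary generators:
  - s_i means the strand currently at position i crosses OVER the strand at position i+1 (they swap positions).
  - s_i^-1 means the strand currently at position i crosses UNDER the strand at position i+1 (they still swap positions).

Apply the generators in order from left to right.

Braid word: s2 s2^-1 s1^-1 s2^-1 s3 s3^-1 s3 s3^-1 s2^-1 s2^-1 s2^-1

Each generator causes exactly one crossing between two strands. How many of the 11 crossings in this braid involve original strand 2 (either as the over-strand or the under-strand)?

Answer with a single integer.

Gen 1: crossing 2x3. Involves strand 2? yes. Count so far: 1
Gen 2: crossing 3x2. Involves strand 2? yes. Count so far: 2
Gen 3: crossing 1x2. Involves strand 2? yes. Count so far: 3
Gen 4: crossing 1x3. Involves strand 2? no. Count so far: 3
Gen 5: crossing 1x4. Involves strand 2? no. Count so far: 3
Gen 6: crossing 4x1. Involves strand 2? no. Count so far: 3
Gen 7: crossing 1x4. Involves strand 2? no. Count so far: 3
Gen 8: crossing 4x1. Involves strand 2? no. Count so far: 3
Gen 9: crossing 3x1. Involves strand 2? no. Count so far: 3
Gen 10: crossing 1x3. Involves strand 2? no. Count so far: 3
Gen 11: crossing 3x1. Involves strand 2? no. Count so far: 3

Answer: 3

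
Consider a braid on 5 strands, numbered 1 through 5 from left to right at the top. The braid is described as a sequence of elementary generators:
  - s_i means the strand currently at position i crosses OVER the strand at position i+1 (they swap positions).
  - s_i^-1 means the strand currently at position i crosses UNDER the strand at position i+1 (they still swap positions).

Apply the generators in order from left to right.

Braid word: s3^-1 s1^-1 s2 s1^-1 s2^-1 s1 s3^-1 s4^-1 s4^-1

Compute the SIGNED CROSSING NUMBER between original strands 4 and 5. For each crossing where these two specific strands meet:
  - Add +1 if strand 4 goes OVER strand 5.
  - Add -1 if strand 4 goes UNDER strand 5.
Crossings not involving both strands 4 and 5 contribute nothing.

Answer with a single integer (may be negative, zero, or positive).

Answer: 0

Derivation:
Gen 1: crossing 3x4. Both 4&5? no. Sum: 0
Gen 2: crossing 1x2. Both 4&5? no. Sum: 0
Gen 3: crossing 1x4. Both 4&5? no. Sum: 0
Gen 4: crossing 2x4. Both 4&5? no. Sum: 0
Gen 5: crossing 2x1. Both 4&5? no. Sum: 0
Gen 6: crossing 4x1. Both 4&5? no. Sum: 0
Gen 7: crossing 2x3. Both 4&5? no. Sum: 0
Gen 8: crossing 2x5. Both 4&5? no. Sum: 0
Gen 9: crossing 5x2. Both 4&5? no. Sum: 0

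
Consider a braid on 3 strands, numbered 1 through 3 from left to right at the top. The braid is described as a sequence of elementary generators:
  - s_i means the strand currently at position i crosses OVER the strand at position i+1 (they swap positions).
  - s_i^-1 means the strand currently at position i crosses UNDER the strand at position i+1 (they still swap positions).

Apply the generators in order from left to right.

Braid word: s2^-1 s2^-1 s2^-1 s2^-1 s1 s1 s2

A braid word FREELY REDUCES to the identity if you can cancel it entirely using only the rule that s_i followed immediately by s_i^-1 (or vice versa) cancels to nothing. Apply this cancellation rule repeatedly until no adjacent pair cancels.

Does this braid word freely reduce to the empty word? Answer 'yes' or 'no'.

Answer: no

Derivation:
Gen 1 (s2^-1): push. Stack: [s2^-1]
Gen 2 (s2^-1): push. Stack: [s2^-1 s2^-1]
Gen 3 (s2^-1): push. Stack: [s2^-1 s2^-1 s2^-1]
Gen 4 (s2^-1): push. Stack: [s2^-1 s2^-1 s2^-1 s2^-1]
Gen 5 (s1): push. Stack: [s2^-1 s2^-1 s2^-1 s2^-1 s1]
Gen 6 (s1): push. Stack: [s2^-1 s2^-1 s2^-1 s2^-1 s1 s1]
Gen 7 (s2): push. Stack: [s2^-1 s2^-1 s2^-1 s2^-1 s1 s1 s2]
Reduced word: s2^-1 s2^-1 s2^-1 s2^-1 s1 s1 s2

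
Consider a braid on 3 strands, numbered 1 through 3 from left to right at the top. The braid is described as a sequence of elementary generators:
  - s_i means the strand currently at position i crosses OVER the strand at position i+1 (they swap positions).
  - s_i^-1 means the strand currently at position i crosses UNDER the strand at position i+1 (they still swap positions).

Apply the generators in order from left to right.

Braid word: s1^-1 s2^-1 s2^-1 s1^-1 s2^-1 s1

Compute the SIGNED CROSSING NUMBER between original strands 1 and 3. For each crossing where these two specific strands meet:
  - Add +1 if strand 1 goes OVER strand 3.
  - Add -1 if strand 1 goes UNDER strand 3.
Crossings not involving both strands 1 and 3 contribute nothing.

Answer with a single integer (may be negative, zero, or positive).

Gen 1: crossing 1x2. Both 1&3? no. Sum: 0
Gen 2: 1 under 3. Both 1&3? yes. Contrib: -1. Sum: -1
Gen 3: 3 under 1. Both 1&3? yes. Contrib: +1. Sum: 0
Gen 4: crossing 2x1. Both 1&3? no. Sum: 0
Gen 5: crossing 2x3. Both 1&3? no. Sum: 0
Gen 6: 1 over 3. Both 1&3? yes. Contrib: +1. Sum: 1

Answer: 1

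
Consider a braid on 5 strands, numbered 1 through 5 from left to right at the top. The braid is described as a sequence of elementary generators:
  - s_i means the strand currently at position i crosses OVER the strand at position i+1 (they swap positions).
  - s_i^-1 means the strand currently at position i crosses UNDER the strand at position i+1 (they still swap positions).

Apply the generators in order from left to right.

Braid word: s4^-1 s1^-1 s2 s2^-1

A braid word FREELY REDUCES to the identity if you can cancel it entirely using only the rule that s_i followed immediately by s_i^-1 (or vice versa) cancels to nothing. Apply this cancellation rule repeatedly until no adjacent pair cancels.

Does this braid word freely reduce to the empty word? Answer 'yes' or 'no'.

Gen 1 (s4^-1): push. Stack: [s4^-1]
Gen 2 (s1^-1): push. Stack: [s4^-1 s1^-1]
Gen 3 (s2): push. Stack: [s4^-1 s1^-1 s2]
Gen 4 (s2^-1): cancels prior s2. Stack: [s4^-1 s1^-1]
Reduced word: s4^-1 s1^-1

Answer: no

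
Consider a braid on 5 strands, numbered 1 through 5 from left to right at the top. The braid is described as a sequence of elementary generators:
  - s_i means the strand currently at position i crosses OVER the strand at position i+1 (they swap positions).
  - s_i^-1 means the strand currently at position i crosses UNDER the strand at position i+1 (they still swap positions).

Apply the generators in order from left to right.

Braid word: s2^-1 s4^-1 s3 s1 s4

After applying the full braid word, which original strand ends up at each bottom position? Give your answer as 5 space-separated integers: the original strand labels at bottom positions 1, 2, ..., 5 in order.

Answer: 3 1 5 4 2

Derivation:
Gen 1 (s2^-1): strand 2 crosses under strand 3. Perm now: [1 3 2 4 5]
Gen 2 (s4^-1): strand 4 crosses under strand 5. Perm now: [1 3 2 5 4]
Gen 3 (s3): strand 2 crosses over strand 5. Perm now: [1 3 5 2 4]
Gen 4 (s1): strand 1 crosses over strand 3. Perm now: [3 1 5 2 4]
Gen 5 (s4): strand 2 crosses over strand 4. Perm now: [3 1 5 4 2]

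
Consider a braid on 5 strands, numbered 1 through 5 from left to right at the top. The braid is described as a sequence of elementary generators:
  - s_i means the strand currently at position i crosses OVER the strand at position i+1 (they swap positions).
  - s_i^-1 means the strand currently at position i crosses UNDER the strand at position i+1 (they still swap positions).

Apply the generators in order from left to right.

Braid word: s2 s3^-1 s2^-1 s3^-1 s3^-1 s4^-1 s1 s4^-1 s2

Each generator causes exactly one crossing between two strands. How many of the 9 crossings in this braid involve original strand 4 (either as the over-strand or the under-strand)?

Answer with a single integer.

Gen 1: crossing 2x3. Involves strand 4? no. Count so far: 0
Gen 2: crossing 2x4. Involves strand 4? yes. Count so far: 1
Gen 3: crossing 3x4. Involves strand 4? yes. Count so far: 2
Gen 4: crossing 3x2. Involves strand 4? no. Count so far: 2
Gen 5: crossing 2x3. Involves strand 4? no. Count so far: 2
Gen 6: crossing 2x5. Involves strand 4? no. Count so far: 2
Gen 7: crossing 1x4. Involves strand 4? yes. Count so far: 3
Gen 8: crossing 5x2. Involves strand 4? no. Count so far: 3
Gen 9: crossing 1x3. Involves strand 4? no. Count so far: 3

Answer: 3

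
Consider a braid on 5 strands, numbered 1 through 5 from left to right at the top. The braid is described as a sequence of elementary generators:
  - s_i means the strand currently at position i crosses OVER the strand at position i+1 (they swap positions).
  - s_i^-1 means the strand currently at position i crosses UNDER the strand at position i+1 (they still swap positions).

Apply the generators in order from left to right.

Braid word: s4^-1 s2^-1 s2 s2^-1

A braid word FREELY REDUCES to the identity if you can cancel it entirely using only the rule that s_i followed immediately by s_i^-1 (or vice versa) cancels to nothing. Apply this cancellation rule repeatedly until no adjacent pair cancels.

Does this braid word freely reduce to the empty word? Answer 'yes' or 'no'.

Answer: no

Derivation:
Gen 1 (s4^-1): push. Stack: [s4^-1]
Gen 2 (s2^-1): push. Stack: [s4^-1 s2^-1]
Gen 3 (s2): cancels prior s2^-1. Stack: [s4^-1]
Gen 4 (s2^-1): push. Stack: [s4^-1 s2^-1]
Reduced word: s4^-1 s2^-1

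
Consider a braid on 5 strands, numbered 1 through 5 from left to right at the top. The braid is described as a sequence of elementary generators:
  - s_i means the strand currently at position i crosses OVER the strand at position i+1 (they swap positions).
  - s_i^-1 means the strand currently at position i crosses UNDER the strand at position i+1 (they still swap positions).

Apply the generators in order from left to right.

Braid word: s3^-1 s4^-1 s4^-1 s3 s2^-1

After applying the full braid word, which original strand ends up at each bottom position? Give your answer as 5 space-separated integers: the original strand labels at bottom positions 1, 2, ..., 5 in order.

Answer: 1 3 2 4 5

Derivation:
Gen 1 (s3^-1): strand 3 crosses under strand 4. Perm now: [1 2 4 3 5]
Gen 2 (s4^-1): strand 3 crosses under strand 5. Perm now: [1 2 4 5 3]
Gen 3 (s4^-1): strand 5 crosses under strand 3. Perm now: [1 2 4 3 5]
Gen 4 (s3): strand 4 crosses over strand 3. Perm now: [1 2 3 4 5]
Gen 5 (s2^-1): strand 2 crosses under strand 3. Perm now: [1 3 2 4 5]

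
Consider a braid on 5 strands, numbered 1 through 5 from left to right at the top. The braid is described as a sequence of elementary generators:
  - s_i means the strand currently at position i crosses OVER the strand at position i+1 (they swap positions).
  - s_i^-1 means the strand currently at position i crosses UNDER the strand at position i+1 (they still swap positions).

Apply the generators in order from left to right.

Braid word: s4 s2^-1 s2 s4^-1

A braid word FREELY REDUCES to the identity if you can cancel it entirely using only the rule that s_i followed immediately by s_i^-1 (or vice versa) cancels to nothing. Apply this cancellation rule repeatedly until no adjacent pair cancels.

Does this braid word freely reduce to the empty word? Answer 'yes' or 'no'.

Answer: yes

Derivation:
Gen 1 (s4): push. Stack: [s4]
Gen 2 (s2^-1): push. Stack: [s4 s2^-1]
Gen 3 (s2): cancels prior s2^-1. Stack: [s4]
Gen 4 (s4^-1): cancels prior s4. Stack: []
Reduced word: (empty)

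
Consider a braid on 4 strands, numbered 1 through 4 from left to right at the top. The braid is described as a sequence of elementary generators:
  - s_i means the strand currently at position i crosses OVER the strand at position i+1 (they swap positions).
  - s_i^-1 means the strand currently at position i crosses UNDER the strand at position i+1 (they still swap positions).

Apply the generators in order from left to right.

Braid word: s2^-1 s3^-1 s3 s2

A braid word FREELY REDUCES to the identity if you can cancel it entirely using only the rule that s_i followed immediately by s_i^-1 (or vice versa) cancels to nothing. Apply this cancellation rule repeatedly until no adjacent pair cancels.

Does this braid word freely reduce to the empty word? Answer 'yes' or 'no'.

Answer: yes

Derivation:
Gen 1 (s2^-1): push. Stack: [s2^-1]
Gen 2 (s3^-1): push. Stack: [s2^-1 s3^-1]
Gen 3 (s3): cancels prior s3^-1. Stack: [s2^-1]
Gen 4 (s2): cancels prior s2^-1. Stack: []
Reduced word: (empty)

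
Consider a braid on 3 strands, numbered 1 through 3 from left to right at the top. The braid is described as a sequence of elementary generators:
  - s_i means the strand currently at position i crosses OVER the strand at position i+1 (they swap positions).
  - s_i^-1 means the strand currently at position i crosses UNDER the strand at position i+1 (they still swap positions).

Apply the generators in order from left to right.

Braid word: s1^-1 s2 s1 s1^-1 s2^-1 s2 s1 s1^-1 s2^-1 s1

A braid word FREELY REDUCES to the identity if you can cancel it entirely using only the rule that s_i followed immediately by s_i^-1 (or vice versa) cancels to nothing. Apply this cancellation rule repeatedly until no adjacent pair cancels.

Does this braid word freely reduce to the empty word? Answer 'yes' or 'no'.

Gen 1 (s1^-1): push. Stack: [s1^-1]
Gen 2 (s2): push. Stack: [s1^-1 s2]
Gen 3 (s1): push. Stack: [s1^-1 s2 s1]
Gen 4 (s1^-1): cancels prior s1. Stack: [s1^-1 s2]
Gen 5 (s2^-1): cancels prior s2. Stack: [s1^-1]
Gen 6 (s2): push. Stack: [s1^-1 s2]
Gen 7 (s1): push. Stack: [s1^-1 s2 s1]
Gen 8 (s1^-1): cancels prior s1. Stack: [s1^-1 s2]
Gen 9 (s2^-1): cancels prior s2. Stack: [s1^-1]
Gen 10 (s1): cancels prior s1^-1. Stack: []
Reduced word: (empty)

Answer: yes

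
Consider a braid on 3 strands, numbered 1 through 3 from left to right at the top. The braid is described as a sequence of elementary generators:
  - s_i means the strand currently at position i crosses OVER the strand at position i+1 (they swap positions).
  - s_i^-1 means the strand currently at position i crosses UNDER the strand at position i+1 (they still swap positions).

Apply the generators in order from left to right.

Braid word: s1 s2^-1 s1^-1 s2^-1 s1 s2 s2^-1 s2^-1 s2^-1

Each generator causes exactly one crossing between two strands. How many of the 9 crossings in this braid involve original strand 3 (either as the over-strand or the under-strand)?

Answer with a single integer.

Answer: 7

Derivation:
Gen 1: crossing 1x2. Involves strand 3? no. Count so far: 0
Gen 2: crossing 1x3. Involves strand 3? yes. Count so far: 1
Gen 3: crossing 2x3. Involves strand 3? yes. Count so far: 2
Gen 4: crossing 2x1. Involves strand 3? no. Count so far: 2
Gen 5: crossing 3x1. Involves strand 3? yes. Count so far: 3
Gen 6: crossing 3x2. Involves strand 3? yes. Count so far: 4
Gen 7: crossing 2x3. Involves strand 3? yes. Count so far: 5
Gen 8: crossing 3x2. Involves strand 3? yes. Count so far: 6
Gen 9: crossing 2x3. Involves strand 3? yes. Count so far: 7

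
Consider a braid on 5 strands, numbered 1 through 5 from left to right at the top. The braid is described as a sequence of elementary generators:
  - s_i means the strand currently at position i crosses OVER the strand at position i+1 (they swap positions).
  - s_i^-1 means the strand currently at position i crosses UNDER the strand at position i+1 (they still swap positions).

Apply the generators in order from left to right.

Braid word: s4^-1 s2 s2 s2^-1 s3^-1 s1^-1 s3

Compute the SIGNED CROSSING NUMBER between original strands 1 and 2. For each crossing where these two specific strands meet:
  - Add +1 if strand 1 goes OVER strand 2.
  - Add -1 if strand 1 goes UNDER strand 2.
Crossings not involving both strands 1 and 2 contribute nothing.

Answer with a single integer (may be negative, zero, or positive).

Gen 1: crossing 4x5. Both 1&2? no. Sum: 0
Gen 2: crossing 2x3. Both 1&2? no. Sum: 0
Gen 3: crossing 3x2. Both 1&2? no. Sum: 0
Gen 4: crossing 2x3. Both 1&2? no. Sum: 0
Gen 5: crossing 2x5. Both 1&2? no. Sum: 0
Gen 6: crossing 1x3. Both 1&2? no. Sum: 0
Gen 7: crossing 5x2. Both 1&2? no. Sum: 0

Answer: 0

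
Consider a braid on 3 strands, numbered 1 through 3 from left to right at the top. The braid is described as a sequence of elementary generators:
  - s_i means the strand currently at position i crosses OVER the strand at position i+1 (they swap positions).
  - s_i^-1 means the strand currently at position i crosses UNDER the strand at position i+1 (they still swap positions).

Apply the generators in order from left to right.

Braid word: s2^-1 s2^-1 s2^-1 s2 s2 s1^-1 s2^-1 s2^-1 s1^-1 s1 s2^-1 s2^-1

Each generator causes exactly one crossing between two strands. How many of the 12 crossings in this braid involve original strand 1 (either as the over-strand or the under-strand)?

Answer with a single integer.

Gen 1: crossing 2x3. Involves strand 1? no. Count so far: 0
Gen 2: crossing 3x2. Involves strand 1? no. Count so far: 0
Gen 3: crossing 2x3. Involves strand 1? no. Count so far: 0
Gen 4: crossing 3x2. Involves strand 1? no. Count so far: 0
Gen 5: crossing 2x3. Involves strand 1? no. Count so far: 0
Gen 6: crossing 1x3. Involves strand 1? yes. Count so far: 1
Gen 7: crossing 1x2. Involves strand 1? yes. Count so far: 2
Gen 8: crossing 2x1. Involves strand 1? yes. Count so far: 3
Gen 9: crossing 3x1. Involves strand 1? yes. Count so far: 4
Gen 10: crossing 1x3. Involves strand 1? yes. Count so far: 5
Gen 11: crossing 1x2. Involves strand 1? yes. Count so far: 6
Gen 12: crossing 2x1. Involves strand 1? yes. Count so far: 7

Answer: 7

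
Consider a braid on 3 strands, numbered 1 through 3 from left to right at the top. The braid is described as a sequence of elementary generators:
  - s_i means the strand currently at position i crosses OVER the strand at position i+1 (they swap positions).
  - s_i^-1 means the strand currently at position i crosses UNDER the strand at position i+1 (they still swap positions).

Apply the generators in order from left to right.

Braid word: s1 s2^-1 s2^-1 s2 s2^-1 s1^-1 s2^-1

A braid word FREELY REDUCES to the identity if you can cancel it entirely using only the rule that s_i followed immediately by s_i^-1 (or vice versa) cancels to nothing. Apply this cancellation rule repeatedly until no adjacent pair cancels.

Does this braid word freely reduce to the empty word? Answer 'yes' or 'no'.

Answer: no

Derivation:
Gen 1 (s1): push. Stack: [s1]
Gen 2 (s2^-1): push. Stack: [s1 s2^-1]
Gen 3 (s2^-1): push. Stack: [s1 s2^-1 s2^-1]
Gen 4 (s2): cancels prior s2^-1. Stack: [s1 s2^-1]
Gen 5 (s2^-1): push. Stack: [s1 s2^-1 s2^-1]
Gen 6 (s1^-1): push. Stack: [s1 s2^-1 s2^-1 s1^-1]
Gen 7 (s2^-1): push. Stack: [s1 s2^-1 s2^-1 s1^-1 s2^-1]
Reduced word: s1 s2^-1 s2^-1 s1^-1 s2^-1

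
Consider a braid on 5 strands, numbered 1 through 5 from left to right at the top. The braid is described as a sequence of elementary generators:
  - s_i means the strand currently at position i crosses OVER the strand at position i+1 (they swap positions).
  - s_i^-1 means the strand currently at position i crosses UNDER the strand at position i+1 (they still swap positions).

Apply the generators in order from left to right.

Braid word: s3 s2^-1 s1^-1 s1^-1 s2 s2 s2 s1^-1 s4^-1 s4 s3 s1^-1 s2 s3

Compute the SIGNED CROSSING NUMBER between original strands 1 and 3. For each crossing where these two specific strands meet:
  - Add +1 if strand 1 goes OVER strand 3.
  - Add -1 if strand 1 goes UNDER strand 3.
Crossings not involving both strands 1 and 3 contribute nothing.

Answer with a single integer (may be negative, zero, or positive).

Answer: 0

Derivation:
Gen 1: crossing 3x4. Both 1&3? no. Sum: 0
Gen 2: crossing 2x4. Both 1&3? no. Sum: 0
Gen 3: crossing 1x4. Both 1&3? no. Sum: 0
Gen 4: crossing 4x1. Both 1&3? no. Sum: 0
Gen 5: crossing 4x2. Both 1&3? no. Sum: 0
Gen 6: crossing 2x4. Both 1&3? no. Sum: 0
Gen 7: crossing 4x2. Both 1&3? no. Sum: 0
Gen 8: crossing 1x2. Both 1&3? no. Sum: 0
Gen 9: crossing 3x5. Both 1&3? no. Sum: 0
Gen 10: crossing 5x3. Both 1&3? no. Sum: 0
Gen 11: crossing 4x3. Both 1&3? no. Sum: 0
Gen 12: crossing 2x1. Both 1&3? no. Sum: 0
Gen 13: crossing 2x3. Both 1&3? no. Sum: 0
Gen 14: crossing 2x4. Both 1&3? no. Sum: 0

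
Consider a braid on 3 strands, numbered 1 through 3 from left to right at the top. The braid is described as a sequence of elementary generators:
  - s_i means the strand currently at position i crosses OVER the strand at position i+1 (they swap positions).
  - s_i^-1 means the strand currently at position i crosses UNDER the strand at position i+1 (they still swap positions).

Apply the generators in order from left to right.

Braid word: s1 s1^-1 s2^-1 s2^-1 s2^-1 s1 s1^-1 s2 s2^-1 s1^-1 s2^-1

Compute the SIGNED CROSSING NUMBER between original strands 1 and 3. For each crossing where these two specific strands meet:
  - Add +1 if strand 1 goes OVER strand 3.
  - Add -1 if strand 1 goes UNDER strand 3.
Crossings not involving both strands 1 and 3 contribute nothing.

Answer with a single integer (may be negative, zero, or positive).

Answer: 1

Derivation:
Gen 1: crossing 1x2. Both 1&3? no. Sum: 0
Gen 2: crossing 2x1. Both 1&3? no. Sum: 0
Gen 3: crossing 2x3. Both 1&3? no. Sum: 0
Gen 4: crossing 3x2. Both 1&3? no. Sum: 0
Gen 5: crossing 2x3. Both 1&3? no. Sum: 0
Gen 6: 1 over 3. Both 1&3? yes. Contrib: +1. Sum: 1
Gen 7: 3 under 1. Both 1&3? yes. Contrib: +1. Sum: 2
Gen 8: crossing 3x2. Both 1&3? no. Sum: 2
Gen 9: crossing 2x3. Both 1&3? no. Sum: 2
Gen 10: 1 under 3. Both 1&3? yes. Contrib: -1. Sum: 1
Gen 11: crossing 1x2. Both 1&3? no. Sum: 1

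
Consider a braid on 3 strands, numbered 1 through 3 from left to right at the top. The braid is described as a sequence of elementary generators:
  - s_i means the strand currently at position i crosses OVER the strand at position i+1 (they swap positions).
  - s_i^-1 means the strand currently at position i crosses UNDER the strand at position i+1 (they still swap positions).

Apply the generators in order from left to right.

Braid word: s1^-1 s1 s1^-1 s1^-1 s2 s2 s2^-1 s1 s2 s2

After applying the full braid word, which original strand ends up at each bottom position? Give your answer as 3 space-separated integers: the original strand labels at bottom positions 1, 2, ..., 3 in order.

Answer: 3 1 2

Derivation:
Gen 1 (s1^-1): strand 1 crosses under strand 2. Perm now: [2 1 3]
Gen 2 (s1): strand 2 crosses over strand 1. Perm now: [1 2 3]
Gen 3 (s1^-1): strand 1 crosses under strand 2. Perm now: [2 1 3]
Gen 4 (s1^-1): strand 2 crosses under strand 1. Perm now: [1 2 3]
Gen 5 (s2): strand 2 crosses over strand 3. Perm now: [1 3 2]
Gen 6 (s2): strand 3 crosses over strand 2. Perm now: [1 2 3]
Gen 7 (s2^-1): strand 2 crosses under strand 3. Perm now: [1 3 2]
Gen 8 (s1): strand 1 crosses over strand 3. Perm now: [3 1 2]
Gen 9 (s2): strand 1 crosses over strand 2. Perm now: [3 2 1]
Gen 10 (s2): strand 2 crosses over strand 1. Perm now: [3 1 2]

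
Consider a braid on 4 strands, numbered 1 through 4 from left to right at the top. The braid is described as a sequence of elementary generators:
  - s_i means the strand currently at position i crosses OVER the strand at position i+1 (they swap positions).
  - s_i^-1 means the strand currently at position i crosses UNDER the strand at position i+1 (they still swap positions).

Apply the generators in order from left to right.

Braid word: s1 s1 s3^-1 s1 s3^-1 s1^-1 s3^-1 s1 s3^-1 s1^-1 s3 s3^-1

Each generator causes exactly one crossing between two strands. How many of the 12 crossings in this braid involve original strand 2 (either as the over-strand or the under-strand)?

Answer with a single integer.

Answer: 6

Derivation:
Gen 1: crossing 1x2. Involves strand 2? yes. Count so far: 1
Gen 2: crossing 2x1. Involves strand 2? yes. Count so far: 2
Gen 3: crossing 3x4. Involves strand 2? no. Count so far: 2
Gen 4: crossing 1x2. Involves strand 2? yes. Count so far: 3
Gen 5: crossing 4x3. Involves strand 2? no. Count so far: 3
Gen 6: crossing 2x1. Involves strand 2? yes. Count so far: 4
Gen 7: crossing 3x4. Involves strand 2? no. Count so far: 4
Gen 8: crossing 1x2. Involves strand 2? yes. Count so far: 5
Gen 9: crossing 4x3. Involves strand 2? no. Count so far: 5
Gen 10: crossing 2x1. Involves strand 2? yes. Count so far: 6
Gen 11: crossing 3x4. Involves strand 2? no. Count so far: 6
Gen 12: crossing 4x3. Involves strand 2? no. Count so far: 6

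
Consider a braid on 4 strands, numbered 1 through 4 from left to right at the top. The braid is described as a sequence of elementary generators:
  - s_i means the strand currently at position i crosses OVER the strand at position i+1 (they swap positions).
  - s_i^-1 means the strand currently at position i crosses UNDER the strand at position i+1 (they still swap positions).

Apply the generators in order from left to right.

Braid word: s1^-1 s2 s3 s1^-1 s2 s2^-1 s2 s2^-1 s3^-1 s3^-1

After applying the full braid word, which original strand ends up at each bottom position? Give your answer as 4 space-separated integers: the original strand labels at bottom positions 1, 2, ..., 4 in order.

Answer: 3 2 4 1

Derivation:
Gen 1 (s1^-1): strand 1 crosses under strand 2. Perm now: [2 1 3 4]
Gen 2 (s2): strand 1 crosses over strand 3. Perm now: [2 3 1 4]
Gen 3 (s3): strand 1 crosses over strand 4. Perm now: [2 3 4 1]
Gen 4 (s1^-1): strand 2 crosses under strand 3. Perm now: [3 2 4 1]
Gen 5 (s2): strand 2 crosses over strand 4. Perm now: [3 4 2 1]
Gen 6 (s2^-1): strand 4 crosses under strand 2. Perm now: [3 2 4 1]
Gen 7 (s2): strand 2 crosses over strand 4. Perm now: [3 4 2 1]
Gen 8 (s2^-1): strand 4 crosses under strand 2. Perm now: [3 2 4 1]
Gen 9 (s3^-1): strand 4 crosses under strand 1. Perm now: [3 2 1 4]
Gen 10 (s3^-1): strand 1 crosses under strand 4. Perm now: [3 2 4 1]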